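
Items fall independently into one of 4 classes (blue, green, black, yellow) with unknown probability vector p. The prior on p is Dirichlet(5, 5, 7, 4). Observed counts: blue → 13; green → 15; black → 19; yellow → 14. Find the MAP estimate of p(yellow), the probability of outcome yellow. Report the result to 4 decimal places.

MAP estimate of p(yellow) = 0.2179

The posterior is Dirichlet(αᵢ + nᵢ) = Dirichlet(18, 20, 26, 18).
For a Dirichlet(a₁,…,a_K) with all aᵢ > 1, the mode has j-th component (aⱼ − 1)/(Σaᵢ − K).
Here Σaᵢ = 82 and K = 4, so p(yellow) = (18 − 1)/(82 − 4) = 17/78 ≈ 0.2179.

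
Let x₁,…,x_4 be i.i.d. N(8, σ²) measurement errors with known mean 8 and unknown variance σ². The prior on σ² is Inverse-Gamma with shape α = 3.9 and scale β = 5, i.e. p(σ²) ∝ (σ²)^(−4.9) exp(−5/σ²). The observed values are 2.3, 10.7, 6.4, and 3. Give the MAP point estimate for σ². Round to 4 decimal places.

σ̂²_MAP = 5.6043

Sum of squared deviations about the known mean: SS = (2.3−8)² + (10.7−8)² + (6.4−8)² + (3−8)² = 67.34.
The Normal likelihood contributes (σ²)^(−n/2) exp(−SS/(2σ²)), so the posterior is Inverse-Gamma(α + n/2, β + SS/2) = Inverse-Gamma(5.9, 38.67).
The mode of Inverse-Gamma(a, b) is b/(a+1) = 38.67/6.9 ≈ 5.6043.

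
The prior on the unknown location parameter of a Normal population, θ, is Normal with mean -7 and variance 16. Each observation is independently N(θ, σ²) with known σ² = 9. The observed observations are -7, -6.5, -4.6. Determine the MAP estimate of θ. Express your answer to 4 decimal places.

n = 3; x̄ = ((-7) + (-6.5) + (-4.6))/3 = -18.1/3 = -181/30 ≈ -6.0333.
For a Normal prior and Normal likelihood with known variance, the posterior is Normal; its mode equals its mean, the precision-weighted average.
Prior precision 1/σ₀² = 1/16 = 0.0625; data precision n/σ² = 3/9 = 1/3.
θ̂ = (0.0625·(-7) + (1/3)·(-181/30)) / (0.0625 + 1/3) = (-1763/720)/(19/48) = -1763/285 ≈ -6.1860.

θ̂_MAP = -6.1860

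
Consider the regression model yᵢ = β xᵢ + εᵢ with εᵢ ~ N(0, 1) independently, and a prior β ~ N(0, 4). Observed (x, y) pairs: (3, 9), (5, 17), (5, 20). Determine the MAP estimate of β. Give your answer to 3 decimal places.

β̂_MAP = 3.578

log p(β | y) = −Σ(yᵢ − βxᵢ)²/(2·1) − β²/(2·4) + const.
Setting the derivative to zero: Σxᵢ(yᵢ − βxᵢ)/1 − β/4 = 0, so β = Σxᵢyᵢ / (Σxᵢ² + σ²/τ²).
Σxᵢyᵢ = 3·9 + 5·17 + 5·20 = 212; Σxᵢ² = 59; σ²/τ² = 0.25.
β̂_MAP = 212 / (59 + 0.25) = 212/59.25 ≈ 3.578.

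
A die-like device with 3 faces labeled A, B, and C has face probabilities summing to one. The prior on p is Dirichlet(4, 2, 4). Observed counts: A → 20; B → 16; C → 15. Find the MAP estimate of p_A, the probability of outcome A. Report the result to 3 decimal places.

The posterior is Dirichlet(αᵢ + nᵢ) = Dirichlet(24, 18, 19).
For a Dirichlet(a₁,…,a_K) with all aᵢ > 1, the mode has j-th component (aⱼ − 1)/(Σaᵢ − K).
Here Σaᵢ = 61 and K = 3, so p_A = (24 − 1)/(61 − 3) = 23/58 ≈ 0.397.

MAP estimate of p_A = 0.397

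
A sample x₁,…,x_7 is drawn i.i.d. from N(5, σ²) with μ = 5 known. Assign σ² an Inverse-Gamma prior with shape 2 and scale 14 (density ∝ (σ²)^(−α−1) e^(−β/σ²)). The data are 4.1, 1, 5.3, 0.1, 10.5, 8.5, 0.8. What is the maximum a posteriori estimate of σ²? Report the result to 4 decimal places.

Sum of squared deviations about the known mean: SS = (4.1−5)² + (1−5)² + (5.3−5)² + (0.1−5)² + (10.5−5)² + (8.5−5)² + (0.8−5)² = 101.05.
The Normal likelihood contributes (σ²)^(−n/2) exp(−SS/(2σ²)), so the posterior is Inverse-Gamma(α + n/2, β + SS/2) = Inverse-Gamma(5.5, 64.525).
The mode of Inverse-Gamma(a, b) is b/(a+1) = 64.525/6.5 ≈ 9.9269.

σ̂²_MAP = 9.9269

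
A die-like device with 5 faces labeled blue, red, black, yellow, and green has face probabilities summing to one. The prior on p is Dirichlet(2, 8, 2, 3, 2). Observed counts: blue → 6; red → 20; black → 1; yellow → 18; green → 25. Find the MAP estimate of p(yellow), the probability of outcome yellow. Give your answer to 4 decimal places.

MAP estimate of p(yellow) = 0.2439

The posterior is Dirichlet(αᵢ + nᵢ) = Dirichlet(8, 28, 3, 21, 27).
For a Dirichlet(a₁,…,a_K) with all aᵢ > 1, the mode has j-th component (aⱼ − 1)/(Σaᵢ − K).
Here Σaᵢ = 87 and K = 5, so p(yellow) = (21 − 1)/(87 − 5) = 20/82 ≈ 0.2439.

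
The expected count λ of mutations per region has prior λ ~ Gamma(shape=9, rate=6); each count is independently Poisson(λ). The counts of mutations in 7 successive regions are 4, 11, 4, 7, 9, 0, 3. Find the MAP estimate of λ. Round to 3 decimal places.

λ̂_MAP = 3.538

Σxᵢ = 4+11+4+7+9+0+3 = 38, with n = 7.
Posterior ∝ λ^8e^(−6λ) · λ^38e^(−7λ) = λ^46e^(−13λ), i.e. Gamma(shape=47, rate=13).
The mode of a Gamma(a, b) with a ≥ 1 (shape–rate) is (a−1)/b = 46/13 ≈ 3.538.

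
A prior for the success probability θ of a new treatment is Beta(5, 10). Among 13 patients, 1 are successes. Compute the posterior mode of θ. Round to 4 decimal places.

Prior: Beta(5, 10).
Data: 1 success in 13 trials. The binomial likelihood contributes θ(1−θ)^12, so the posterior is Beta(5+1, 10+12) = Beta(6, 22).
For Beta(a, b) with a, b > 1 the mode is (a−1)/(a+b−2) = 5/26 ≈ 0.1923.

θ̂_MAP = 0.1923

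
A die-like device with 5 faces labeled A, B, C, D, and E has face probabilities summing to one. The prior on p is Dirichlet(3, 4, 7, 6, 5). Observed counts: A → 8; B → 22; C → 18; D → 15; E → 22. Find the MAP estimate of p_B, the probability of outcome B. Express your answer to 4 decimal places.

The posterior is Dirichlet(αᵢ + nᵢ) = Dirichlet(11, 26, 25, 21, 27).
For a Dirichlet(a₁,…,a_K) with all aᵢ > 1, the mode has j-th component (aⱼ − 1)/(Σaᵢ − K).
Here Σaᵢ = 110 and K = 5, so p_B = (26 − 1)/(110 − 5) = 25/105 ≈ 0.2381.

MAP estimate of p_B = 0.2381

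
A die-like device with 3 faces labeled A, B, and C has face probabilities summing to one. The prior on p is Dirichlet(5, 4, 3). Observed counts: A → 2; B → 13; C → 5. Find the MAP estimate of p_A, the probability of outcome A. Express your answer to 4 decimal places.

MAP estimate of p_A = 0.2069

The posterior is Dirichlet(αᵢ + nᵢ) = Dirichlet(7, 17, 8).
For a Dirichlet(a₁,…,a_K) with all aᵢ > 1, the mode has j-th component (aⱼ − 1)/(Σaᵢ − K).
Here Σaᵢ = 32 and K = 3, so p_A = (7 − 1)/(32 − 3) = 6/29 ≈ 0.2069.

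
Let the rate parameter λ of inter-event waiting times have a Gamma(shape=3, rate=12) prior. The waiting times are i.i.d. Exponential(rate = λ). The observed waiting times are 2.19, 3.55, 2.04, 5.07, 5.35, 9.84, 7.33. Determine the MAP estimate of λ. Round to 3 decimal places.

The Exponential(rate=λ) likelihood is ∝ λ^n e^(−λΣtᵢ). Here n = 7 and Σtᵢ = 2.19 + 3.55 + 2.04 + 5.07 + 5.35 + 9.84 + 7.33 = 35.37.
Posterior ∝ λ^2e^(−12λ) · λ^7e^(−35.37λ) = λ^9e^(−47.37λ), i.e. Gamma(10, 47.37).
Mode = (a−1)/b = 9/47.37 ≈ 0.190.

λ̂_MAP = 0.190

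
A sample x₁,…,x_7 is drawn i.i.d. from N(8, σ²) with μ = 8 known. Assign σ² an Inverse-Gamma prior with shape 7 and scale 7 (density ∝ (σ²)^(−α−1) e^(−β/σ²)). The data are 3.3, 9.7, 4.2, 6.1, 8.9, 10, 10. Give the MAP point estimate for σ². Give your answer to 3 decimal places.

Sum of squared deviations about the known mean: SS = (3.3−8)² + (9.7−8)² + (4.2−8)² + (6.1−8)² + (8.9−8)² + (10−8)² + (10−8)² = 51.84.
The Normal likelihood contributes (σ²)^(−n/2) exp(−SS/(2σ²)), so the posterior is Inverse-Gamma(α + n/2, β + SS/2) = Inverse-Gamma(10.5, 32.92).
The mode of Inverse-Gamma(a, b) is b/(a+1) = 32.92/11.5 ≈ 2.863.

σ̂²_MAP = 2.863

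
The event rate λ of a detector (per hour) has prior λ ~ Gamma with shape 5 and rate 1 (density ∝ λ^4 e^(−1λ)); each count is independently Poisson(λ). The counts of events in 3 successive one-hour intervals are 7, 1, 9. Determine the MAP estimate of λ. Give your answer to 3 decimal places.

Σxᵢ = 7+1+9 = 17, with n = 3.
Posterior ∝ λ^4e^(−1λ) · λ^17e^(−3λ) = λ^21e^(−4λ), i.e. Gamma(shape=22, rate=4).
The mode of a Gamma(a, b) with a ≥ 1 (shape–rate) is (a−1)/b = 21/4 ≈ 5.250.

λ̂_MAP = 5.250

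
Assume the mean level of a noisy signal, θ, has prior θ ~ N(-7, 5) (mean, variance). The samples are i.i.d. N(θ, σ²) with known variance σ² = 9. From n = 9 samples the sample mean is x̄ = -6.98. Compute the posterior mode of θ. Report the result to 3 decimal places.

θ̂_MAP = -6.983

n = 9, x̄ = -6.98.
For a Normal prior and Normal likelihood with known variance, the posterior is Normal; its mode equals its mean, the precision-weighted average.
Prior precision 1/σ₀² = 1/5 = 0.2; data precision n/σ² = 9/9 = 1.
θ̂ = (0.2·(-7) + 1·(-6.98)) / (0.2 + 1) = (-8.38)/1.2 = -419/60 ≈ -6.983.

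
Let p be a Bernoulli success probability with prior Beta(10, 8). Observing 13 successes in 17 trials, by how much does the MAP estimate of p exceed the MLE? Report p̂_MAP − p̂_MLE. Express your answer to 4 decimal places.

MAP − MLE = -0.0980

Posterior is Beta(23, 12); MAP = (23−1)/(35−2) = 22/33 ≈ 0.66667.
MLE ignores the prior: p̂_MLE = k/n = 13/17 ≈ 0.76471.
Difference = 22/33 − 13/17 = -5/51 ≈ -0.0980.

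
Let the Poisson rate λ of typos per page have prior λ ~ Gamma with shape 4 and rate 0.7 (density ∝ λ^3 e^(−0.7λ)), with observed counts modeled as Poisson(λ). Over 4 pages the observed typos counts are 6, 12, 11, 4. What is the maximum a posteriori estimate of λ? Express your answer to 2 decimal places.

λ̂_MAP = 7.66

Σxᵢ = 6+12+11+4 = 33, with n = 4.
Posterior ∝ λ^3e^(−0.7λ) · λ^33e^(−4λ) = λ^36e^(−4.7λ), i.e. Gamma(shape=37, rate=4.7).
The mode of a Gamma(a, b) with a ≥ 1 (shape–rate) is (a−1)/b = 36/4.7 ≈ 7.66.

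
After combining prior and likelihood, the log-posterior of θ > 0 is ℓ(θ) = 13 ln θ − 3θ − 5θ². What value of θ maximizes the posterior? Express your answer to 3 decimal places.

θ̂_MAP = 1.000

ℓ'(θ) = 13/θ − 3 − 10θ. Setting this to zero and multiplying by θ: 10θ² + 3θ − 13 = 0.
θ = (−3 + √(3² + 4·10·13)) / (2·10) = (−3 + √529) / 20 = (−3 + 23)/20 = 1.
ℓ''(θ) = −13/θ² − 10 < 0, confirming a maximum.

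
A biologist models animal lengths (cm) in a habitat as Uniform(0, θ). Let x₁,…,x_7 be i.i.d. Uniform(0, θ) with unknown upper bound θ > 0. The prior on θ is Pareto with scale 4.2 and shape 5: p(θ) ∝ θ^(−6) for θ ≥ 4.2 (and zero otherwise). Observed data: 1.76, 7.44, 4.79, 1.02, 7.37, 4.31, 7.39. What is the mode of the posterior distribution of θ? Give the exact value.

θ̂_MAP = 7.44

The Uniform(0, θ) likelihood is θ^(−n) for θ ≥ max(xᵢ), zero otherwise. Here max(xᵢ) = 7.44.
Posterior ∝ θ^(−6) · θ^(−7) = θ^(−13) on θ ≥ max(4.2, 7.44) = 7.44.
This density is strictly decreasing in θ, so the posterior mode lies at the lower boundary of the support.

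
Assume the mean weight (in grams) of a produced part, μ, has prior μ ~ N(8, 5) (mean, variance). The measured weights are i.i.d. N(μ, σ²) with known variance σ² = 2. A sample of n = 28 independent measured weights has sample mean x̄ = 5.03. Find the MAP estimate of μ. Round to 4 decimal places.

n = 28, x̄ = 5.03.
For a Normal prior and Normal likelihood with known variance, the posterior is Normal; its mode equals its mean, the precision-weighted average.
Prior precision 1/σ₀² = 1/5 = 0.2; data precision n/σ² = 28/2 = 14.
μ̂ = (0.2·8 + 14·5.03) / (0.2 + 14) = 72.02/14.2 = 3601/710 ≈ 5.0718.

μ̂_MAP = 5.0718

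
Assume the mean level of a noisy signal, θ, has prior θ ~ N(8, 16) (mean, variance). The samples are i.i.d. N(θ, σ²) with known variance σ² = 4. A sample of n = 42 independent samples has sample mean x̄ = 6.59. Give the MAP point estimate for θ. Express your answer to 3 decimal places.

θ̂_MAP = 6.598

n = 42, x̄ = 6.59.
For a Normal prior and Normal likelihood with known variance, the posterior is Normal; its mode equals its mean, the precision-weighted average.
Prior precision 1/σ₀² = 1/16 = 0.0625; data precision n/σ² = 42/4 = 10.5.
θ̂ = (0.0625·8 + 10.5·6.59) / (0.0625 + 10.5) = 69.695/10.5625 = 27878/4225 ≈ 6.598.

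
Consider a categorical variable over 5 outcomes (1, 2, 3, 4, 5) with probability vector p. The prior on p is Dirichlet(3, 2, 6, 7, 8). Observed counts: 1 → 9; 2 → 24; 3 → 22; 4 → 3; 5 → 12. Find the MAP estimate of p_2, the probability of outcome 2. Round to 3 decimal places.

MAP estimate: 0.275

The posterior is Dirichlet(αᵢ + nᵢ) = Dirichlet(12, 26, 28, 10, 20).
For a Dirichlet(a₁,…,a_K) with all aᵢ > 1, the mode has j-th component (aⱼ − 1)/(Σaᵢ − K).
Here Σaᵢ = 96 and K = 5, so p_2 = (26 − 1)/(96 − 5) = 25/91 ≈ 0.275.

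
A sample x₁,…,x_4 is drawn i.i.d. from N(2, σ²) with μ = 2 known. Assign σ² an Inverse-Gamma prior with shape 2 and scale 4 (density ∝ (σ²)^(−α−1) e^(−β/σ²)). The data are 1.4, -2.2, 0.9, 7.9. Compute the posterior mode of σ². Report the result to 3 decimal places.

Sum of squared deviations about the known mean: SS = (1.4−2)² + (-2.2−2)² + (0.9−2)² + (7.9−2)² = 54.02.
The Normal likelihood contributes (σ²)^(−n/2) exp(−SS/(2σ²)), so the posterior is Inverse-Gamma(α + n/2, β + SS/2) = Inverse-Gamma(4, 31.01).
The mode of Inverse-Gamma(a, b) is b/(a+1) = 31.01/5 ≈ 6.202.

σ̂²_MAP = 6.202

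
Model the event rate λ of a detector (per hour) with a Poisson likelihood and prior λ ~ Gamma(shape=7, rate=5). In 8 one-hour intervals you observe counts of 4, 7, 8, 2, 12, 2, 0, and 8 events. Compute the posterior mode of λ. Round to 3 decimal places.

λ̂_MAP = 3.769

Σxᵢ = 4+7+8+2+12+2+0+8 = 43, with n = 8.
Posterior ∝ λ^6e^(−5λ) · λ^43e^(−8λ) = λ^49e^(−13λ), i.e. Gamma(shape=50, rate=13).
The mode of a Gamma(a, b) with a ≥ 1 (shape–rate) is (a−1)/b = 49/13 ≈ 3.769.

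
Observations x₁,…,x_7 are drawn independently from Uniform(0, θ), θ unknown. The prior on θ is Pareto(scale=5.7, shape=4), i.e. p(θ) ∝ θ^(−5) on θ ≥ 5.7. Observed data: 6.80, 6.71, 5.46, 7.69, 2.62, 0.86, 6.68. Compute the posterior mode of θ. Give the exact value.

θ̂_MAP = 7.69

The Uniform(0, θ) likelihood is θ^(−n) for θ ≥ max(xᵢ), zero otherwise. Here max(xᵢ) = 7.69.
Posterior ∝ θ^(−5) · θ^(−7) = θ^(−12) on θ ≥ max(5.7, 7.69) = 7.69.
This density is strictly decreasing in θ, so the posterior mode lies at the lower boundary of the support.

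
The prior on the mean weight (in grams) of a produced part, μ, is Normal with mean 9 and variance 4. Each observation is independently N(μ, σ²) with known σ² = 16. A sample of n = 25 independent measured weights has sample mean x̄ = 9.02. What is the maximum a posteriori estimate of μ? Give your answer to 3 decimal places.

n = 25, x̄ = 9.02.
For a Normal prior and Normal likelihood with known variance, the posterior is Normal; its mode equals its mean, the precision-weighted average.
Prior precision 1/σ₀² = 1/4 = 0.25; data precision n/σ² = 25/16 = 1.5625.
μ̂ = (0.25·9 + 1.5625·9.02) / (0.25 + 1.5625) = 16.34375/1.8125 = 523/58 ≈ 9.017.

μ̂_MAP = 9.017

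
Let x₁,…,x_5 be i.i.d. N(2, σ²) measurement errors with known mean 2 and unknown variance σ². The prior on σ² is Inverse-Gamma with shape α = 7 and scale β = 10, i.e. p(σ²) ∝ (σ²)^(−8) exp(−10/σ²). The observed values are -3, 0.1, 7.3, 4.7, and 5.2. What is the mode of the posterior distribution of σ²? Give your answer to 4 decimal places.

Sum of squared deviations about the known mean: SS = (-3−2)² + (0.1−2)² + (7.3−2)² + (4.7−2)² + (5.2−2)² = 74.23.
The Normal likelihood contributes (σ²)^(−n/2) exp(−SS/(2σ²)), so the posterior is Inverse-Gamma(α + n/2, β + SS/2) = Inverse-Gamma(9.5, 47.115).
The mode of Inverse-Gamma(a, b) is b/(a+1) = 47.115/10.5 ≈ 4.4871.

σ̂²_MAP = 4.4871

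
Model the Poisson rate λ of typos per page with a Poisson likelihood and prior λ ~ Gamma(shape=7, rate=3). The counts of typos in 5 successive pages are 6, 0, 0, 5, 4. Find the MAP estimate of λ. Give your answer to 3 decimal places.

λ̂_MAP = 2.625

Σxᵢ = 6+0+0+5+4 = 15, with n = 5.
Posterior ∝ λ^6e^(−3λ) · λ^15e^(−5λ) = λ^21e^(−8λ), i.e. Gamma(shape=22, rate=8).
The mode of a Gamma(a, b) with a ≥ 1 (shape–rate) is (a−1)/b = 21/8 ≈ 2.625.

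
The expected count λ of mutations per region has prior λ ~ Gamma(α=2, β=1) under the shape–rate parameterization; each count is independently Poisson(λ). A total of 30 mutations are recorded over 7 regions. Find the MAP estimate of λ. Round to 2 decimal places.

λ̂_MAP = 3.88

Σxᵢ = 30, n = 7.
Posterior ∝ λe^(−1λ) · λ^30e^(−7λ) = λ^31e^(−8λ), i.e. Gamma(shape=32, rate=8).
The mode of a Gamma(a, b) with a ≥ 1 (shape–rate) is (a−1)/b = 31/8 ≈ 3.88.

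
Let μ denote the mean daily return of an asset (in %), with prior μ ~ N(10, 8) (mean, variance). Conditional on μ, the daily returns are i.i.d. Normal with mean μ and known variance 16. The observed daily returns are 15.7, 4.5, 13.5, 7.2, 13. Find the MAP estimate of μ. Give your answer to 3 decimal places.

n = 5; x̄ = (15.7 + 4.5 + 13.5 + 7.2 + 13)/5 = 53.9/5 = 10.78.
For a Normal prior and Normal likelihood with known variance, the posterior is Normal; its mode equals its mean, the precision-weighted average.
Prior precision 1/σ₀² = 1/8 = 0.125; data precision n/σ² = 5/16 = 0.3125.
μ̂ = (0.125·10 + 0.3125·10.78) / (0.125 + 0.3125) = 4.61875/0.4375 = 739/70 ≈ 10.557.

μ̂_MAP = 10.557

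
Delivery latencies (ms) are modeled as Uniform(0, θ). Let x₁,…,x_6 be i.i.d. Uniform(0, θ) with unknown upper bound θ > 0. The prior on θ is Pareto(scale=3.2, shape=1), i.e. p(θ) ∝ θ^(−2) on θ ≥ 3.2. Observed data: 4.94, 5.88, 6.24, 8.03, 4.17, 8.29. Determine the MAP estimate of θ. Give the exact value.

θ̂_MAP = 8.29

The Uniform(0, θ) likelihood is θ^(−n) for θ ≥ max(xᵢ), zero otherwise. Here max(xᵢ) = 8.29.
Posterior ∝ θ^(−2) · θ^(−6) = θ^(−8) on θ ≥ max(3.2, 8.29) = 8.29.
This density is strictly decreasing in θ, so the posterior mode lies at the lower boundary of the support.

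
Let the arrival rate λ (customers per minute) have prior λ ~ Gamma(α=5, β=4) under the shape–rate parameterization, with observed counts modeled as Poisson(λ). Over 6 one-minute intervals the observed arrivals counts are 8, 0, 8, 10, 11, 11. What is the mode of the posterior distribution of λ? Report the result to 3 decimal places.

Σxᵢ = 8+0+8+10+11+11 = 48, with n = 6.
Posterior ∝ λ^4e^(−4λ) · λ^48e^(−6λ) = λ^52e^(−10λ), i.e. Gamma(shape=53, rate=10).
The mode of a Gamma(a, b) with a ≥ 1 (shape–rate) is (a−1)/b = 52/10 ≈ 5.200.

λ̂_MAP = 5.200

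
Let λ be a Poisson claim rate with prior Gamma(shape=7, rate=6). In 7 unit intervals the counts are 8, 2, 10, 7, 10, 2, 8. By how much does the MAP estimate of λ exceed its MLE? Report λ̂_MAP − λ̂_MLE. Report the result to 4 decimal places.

MAP − MLE = -2.6374

Σxᵢ = 47. Posterior is Gamma(54, 13); MAP = (54−1)/13 = 53/13 ≈ 4.07692.
MLE = x̄ = 47/7 ≈ 6.71429.
Difference = 53/13 − 47/7 = -240/91 ≈ -2.6374.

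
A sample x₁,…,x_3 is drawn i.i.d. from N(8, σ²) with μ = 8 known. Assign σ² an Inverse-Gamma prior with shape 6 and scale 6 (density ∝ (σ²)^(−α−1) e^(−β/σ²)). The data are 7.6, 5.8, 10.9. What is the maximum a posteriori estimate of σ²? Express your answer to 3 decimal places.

Sum of squared deviations about the known mean: SS = (7.6−8)² + (5.8−8)² + (10.9−8)² = 13.41.
The Normal likelihood contributes (σ²)^(−n/2) exp(−SS/(2σ²)), so the posterior is Inverse-Gamma(α + n/2, β + SS/2) = Inverse-Gamma(7.5, 12.705).
The mode of Inverse-Gamma(a, b) is b/(a+1) = 12.705/8.5 ≈ 1.495.

σ̂²_MAP = 1.495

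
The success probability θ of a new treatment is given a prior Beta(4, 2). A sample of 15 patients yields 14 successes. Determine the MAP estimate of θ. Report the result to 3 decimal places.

Prior: Beta(4, 2).
Data: 14 successes in 15 trials. The binomial likelihood contributes θ^14(1−θ)^1, so the posterior is Beta(4+14, 2+1) = Beta(18, 3).
For Beta(a, b) with a, b > 1 the mode is (a−1)/(a+b−2) = 17/19 ≈ 0.895.

θ̂_MAP = 0.895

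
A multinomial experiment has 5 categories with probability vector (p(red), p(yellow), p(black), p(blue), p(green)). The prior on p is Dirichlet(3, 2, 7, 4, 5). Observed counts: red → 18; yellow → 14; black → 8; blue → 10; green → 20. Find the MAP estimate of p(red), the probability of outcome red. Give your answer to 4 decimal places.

The posterior is Dirichlet(αᵢ + nᵢ) = Dirichlet(21, 16, 15, 14, 25).
For a Dirichlet(a₁,…,a_K) with all aᵢ > 1, the mode has j-th component (aⱼ − 1)/(Σaᵢ − K).
Here Σaᵢ = 91 and K = 5, so p(red) = (21 − 1)/(91 − 5) = 20/86 ≈ 0.2326.

MAP estimate of p(red) = 0.2326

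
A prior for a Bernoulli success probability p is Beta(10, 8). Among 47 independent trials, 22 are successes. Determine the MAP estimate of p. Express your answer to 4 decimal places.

Prior: Beta(10, 8).
Data: 22 successes in 47 trials. The binomial likelihood contributes p^22(1−p)^25, so the posterior is Beta(10+22, 8+25) = Beta(32, 33).
For Beta(a, b) with a, b > 1 the mode is (a−1)/(a+b−2) = 31/63 ≈ 0.4921.

p̂_MAP = 0.4921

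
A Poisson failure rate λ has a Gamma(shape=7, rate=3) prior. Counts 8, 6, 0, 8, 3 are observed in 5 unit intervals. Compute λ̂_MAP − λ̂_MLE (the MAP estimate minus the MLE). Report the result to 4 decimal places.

MAP − MLE = -1.1250

Σxᵢ = 25. Posterior is Gamma(32, 8); MAP = (32−1)/8 = 31/8 ≈ 3.87500.
MLE = x̄ = 25/5 ≈ 5.00000.
Difference = 31/8 − 25/5 = -9/8 ≈ -1.1250.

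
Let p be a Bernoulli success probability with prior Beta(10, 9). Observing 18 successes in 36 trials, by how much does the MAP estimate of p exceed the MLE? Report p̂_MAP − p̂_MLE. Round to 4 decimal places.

MAP − MLE = 0.0094

Posterior is Beta(28, 27); MAP = (28−1)/(55−2) = 27/53 ≈ 0.50943.
MLE ignores the prior: p̂_MLE = k/n = 18/36 ≈ 0.50000.
Difference = 27/53 − 18/36 = 1/106 ≈ 0.0094.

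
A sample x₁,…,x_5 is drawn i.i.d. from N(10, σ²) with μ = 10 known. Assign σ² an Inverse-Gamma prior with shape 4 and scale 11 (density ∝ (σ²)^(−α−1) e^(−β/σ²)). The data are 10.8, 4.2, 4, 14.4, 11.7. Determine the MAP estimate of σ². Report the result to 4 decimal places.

σ̂²_MAP = 7.6353

Sum of squared deviations about the known mean: SS = (10.8−10)² + (4.2−10)² + (4−10)² + (14.4−10)² + (11.7−10)² = 92.53.
The Normal likelihood contributes (σ²)^(−n/2) exp(−SS/(2σ²)), so the posterior is Inverse-Gamma(α + n/2, β + SS/2) = Inverse-Gamma(6.5, 57.265).
The mode of Inverse-Gamma(a, b) is b/(a+1) = 57.265/7.5 ≈ 7.6353.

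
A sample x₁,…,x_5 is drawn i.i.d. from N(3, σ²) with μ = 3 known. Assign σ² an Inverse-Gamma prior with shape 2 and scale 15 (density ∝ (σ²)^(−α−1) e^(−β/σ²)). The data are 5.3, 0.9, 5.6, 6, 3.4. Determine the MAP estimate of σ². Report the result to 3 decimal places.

σ̂²_MAP = 5.056

Sum of squared deviations about the known mean: SS = (5.3−3)² + (0.9−3)² + (5.6−3)² + (6−3)² + (3.4−3)² = 25.62.
The Normal likelihood contributes (σ²)^(−n/2) exp(−SS/(2σ²)), so the posterior is Inverse-Gamma(α + n/2, β + SS/2) = Inverse-Gamma(4.5, 27.81).
The mode of Inverse-Gamma(a, b) is b/(a+1) = 27.81/5.5 ≈ 5.056.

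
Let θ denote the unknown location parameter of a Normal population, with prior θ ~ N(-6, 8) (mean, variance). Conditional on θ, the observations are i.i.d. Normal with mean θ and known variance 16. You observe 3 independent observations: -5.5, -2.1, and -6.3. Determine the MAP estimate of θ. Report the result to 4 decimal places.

n = 3; x̄ = ((-5.5) + (-2.1) + (-6.3))/3 = -13.9/3 = -139/30 ≈ -4.6333.
For a Normal prior and Normal likelihood with known variance, the posterior is Normal; its mode equals its mean, the precision-weighted average.
Prior precision 1/σ₀² = 1/8 = 0.125; data precision n/σ² = 3/16 = 0.1875.
θ̂ = (0.125·(-6) + 0.1875·(-139/30)) / (0.125 + 0.1875) = (-1.61875)/0.3125 = -5.1800.

θ̂_MAP = -5.1800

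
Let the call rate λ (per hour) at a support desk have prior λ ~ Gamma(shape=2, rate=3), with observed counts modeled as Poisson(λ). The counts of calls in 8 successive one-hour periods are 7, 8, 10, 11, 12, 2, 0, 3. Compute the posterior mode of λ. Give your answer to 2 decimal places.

Σxᵢ = 7+8+10+11+12+2+0+3 = 53, with n = 8.
Posterior ∝ λe^(−3λ) · λ^53e^(−8λ) = λ^54e^(−11λ), i.e. Gamma(shape=55, rate=11).
The mode of a Gamma(a, b) with a ≥ 1 (shape–rate) is (a−1)/b = 54/11 ≈ 4.91.

λ̂_MAP = 4.91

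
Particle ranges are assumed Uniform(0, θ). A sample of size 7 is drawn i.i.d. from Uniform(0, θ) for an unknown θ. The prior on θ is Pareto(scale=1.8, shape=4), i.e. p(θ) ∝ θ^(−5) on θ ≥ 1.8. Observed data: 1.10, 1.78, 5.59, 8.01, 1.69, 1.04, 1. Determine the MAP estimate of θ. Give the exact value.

The Uniform(0, θ) likelihood is θ^(−n) for θ ≥ max(xᵢ), zero otherwise. Here max(xᵢ) = 8.01.
Posterior ∝ θ^(−5) · θ^(−7) = θ^(−12) on θ ≥ max(1.8, 8.01) = 8.01.
This density is strictly decreasing in θ, so the posterior mode lies at the lower boundary of the support.

θ̂_MAP = 8.01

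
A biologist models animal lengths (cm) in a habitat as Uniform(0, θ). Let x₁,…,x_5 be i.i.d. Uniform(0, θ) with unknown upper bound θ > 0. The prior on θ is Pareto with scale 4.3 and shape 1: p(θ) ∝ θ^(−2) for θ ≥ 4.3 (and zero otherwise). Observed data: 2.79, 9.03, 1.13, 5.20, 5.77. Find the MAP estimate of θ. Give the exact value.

The Uniform(0, θ) likelihood is θ^(−n) for θ ≥ max(xᵢ), zero otherwise. Here max(xᵢ) = 9.03.
Posterior ∝ θ^(−2) · θ^(−5) = θ^(−7) on θ ≥ max(4.3, 9.03) = 9.03.
This density is strictly decreasing in θ, so the posterior mode lies at the lower boundary of the support.

θ̂_MAP = 9.03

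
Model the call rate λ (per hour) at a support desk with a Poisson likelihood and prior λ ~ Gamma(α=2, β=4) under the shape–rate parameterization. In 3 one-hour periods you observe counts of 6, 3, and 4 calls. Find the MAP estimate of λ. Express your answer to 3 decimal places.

Σxᵢ = 6+3+4 = 13, with n = 3.
Posterior ∝ λe^(−4λ) · λ^13e^(−3λ) = λ^14e^(−7λ), i.e. Gamma(shape=15, rate=7).
The mode of a Gamma(a, b) with a ≥ 1 (shape–rate) is (a−1)/b = 14/7 ≈ 2.000.

λ̂_MAP = 2.000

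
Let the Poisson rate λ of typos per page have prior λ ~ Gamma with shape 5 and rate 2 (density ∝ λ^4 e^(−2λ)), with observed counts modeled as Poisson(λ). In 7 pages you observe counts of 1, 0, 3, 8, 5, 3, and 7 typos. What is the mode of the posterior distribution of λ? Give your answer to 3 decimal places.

Σxᵢ = 1+0+3+8+5+3+7 = 27, with n = 7.
Posterior ∝ λ^4e^(−2λ) · λ^27e^(−7λ) = λ^31e^(−9λ), i.e. Gamma(shape=32, rate=9).
The mode of a Gamma(a, b) with a ≥ 1 (shape–rate) is (a−1)/b = 31/9 ≈ 3.444.

λ̂_MAP = 3.444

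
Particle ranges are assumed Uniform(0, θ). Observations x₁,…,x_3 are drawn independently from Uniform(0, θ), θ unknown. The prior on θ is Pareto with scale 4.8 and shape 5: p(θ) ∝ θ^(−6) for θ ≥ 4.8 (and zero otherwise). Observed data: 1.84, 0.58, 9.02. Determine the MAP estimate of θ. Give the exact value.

The Uniform(0, θ) likelihood is θ^(−n) for θ ≥ max(xᵢ), zero otherwise. Here max(xᵢ) = 9.02.
Posterior ∝ θ^(−6) · θ^(−3) = θ^(−9) on θ ≥ max(4.8, 9.02) = 9.02.
This density is strictly decreasing in θ, so the posterior mode lies at the lower boundary of the support.

θ̂_MAP = 9.02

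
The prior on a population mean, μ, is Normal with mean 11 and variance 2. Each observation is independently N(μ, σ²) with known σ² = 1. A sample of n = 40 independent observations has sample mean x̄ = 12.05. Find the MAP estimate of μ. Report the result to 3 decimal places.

μ̂_MAP = 12.037

n = 40, x̄ = 12.05.
For a Normal prior and Normal likelihood with known variance, the posterior is Normal; its mode equals its mean, the precision-weighted average.
Prior precision 1/σ₀² = 1/2 = 0.5; data precision n/σ² = 40/1 = 40.
μ̂ = (0.5·11 + 40·12.05) / (0.5 + 40) = 487.5/40.5 = 325/27 ≈ 12.037.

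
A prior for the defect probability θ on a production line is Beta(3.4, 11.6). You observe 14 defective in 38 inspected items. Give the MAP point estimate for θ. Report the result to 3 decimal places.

Prior: Beta(3.4, 11.6).
Data: 14 successes in 38 trials. The binomial likelihood contributes θ^14(1−θ)^24, so the posterior is Beta(3.4+14, 11.6+24) = Beta(17.4, 35.6).
For Beta(a, b) with a, b > 1 the mode is (a−1)/(a+b−2) = 16.4/51 ≈ 0.322.

θ̂_MAP = 0.322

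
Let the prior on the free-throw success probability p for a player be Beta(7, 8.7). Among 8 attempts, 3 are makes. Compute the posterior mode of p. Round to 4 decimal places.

p̂_MAP = 0.4147

Prior: Beta(7, 8.7).
Data: 3 successes in 8 trials. The binomial likelihood contributes p^3(1−p)^5, so the posterior is Beta(7+3, 8.7+5) = Beta(10, 13.7).
For Beta(a, b) with a, b > 1 the mode is (a−1)/(a+b−2) = 9/21.7 ≈ 0.4147.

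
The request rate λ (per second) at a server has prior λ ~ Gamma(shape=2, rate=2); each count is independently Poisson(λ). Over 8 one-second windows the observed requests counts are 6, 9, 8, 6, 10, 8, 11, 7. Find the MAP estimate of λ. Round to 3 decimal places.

λ̂_MAP = 6.600

Σxᵢ = 6+9+8+6+10+8+11+7 = 65, with n = 8.
Posterior ∝ λe^(−2λ) · λ^65e^(−8λ) = λ^66e^(−10λ), i.e. Gamma(shape=67, rate=10).
The mode of a Gamma(a, b) with a ≥ 1 (shape–rate) is (a−1)/b = 66/10 ≈ 6.600.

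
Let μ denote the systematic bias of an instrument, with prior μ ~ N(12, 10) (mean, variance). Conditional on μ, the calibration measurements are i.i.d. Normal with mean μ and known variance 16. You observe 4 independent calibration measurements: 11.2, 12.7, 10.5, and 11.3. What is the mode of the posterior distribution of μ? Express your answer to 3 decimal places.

n = 4; x̄ = (11.2 + 12.7 + 10.5 + 11.3)/4 = 45.7/4 = 11.425.
For a Normal prior and Normal likelihood with known variance, the posterior is Normal; its mode equals its mean, the precision-weighted average.
Prior precision 1/σ₀² = 1/10 = 0.1; data precision n/σ² = 4/16 = 0.25.
μ̂ = (0.1·12 + 0.25·11.425) / (0.1 + 0.25) = 4.05625/0.35 = 649/56 ≈ 11.589.

μ̂_MAP = 11.589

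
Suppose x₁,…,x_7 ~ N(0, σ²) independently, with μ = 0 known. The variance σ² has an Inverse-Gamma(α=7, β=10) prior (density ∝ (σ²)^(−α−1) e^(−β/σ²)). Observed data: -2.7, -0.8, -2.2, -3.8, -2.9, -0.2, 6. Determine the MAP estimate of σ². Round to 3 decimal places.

σ̂²_MAP = 3.985

Sum of squared deviations about the known mean: SS = (-2.7−0)² + (-0.8−0)² + (-2.2−0)² + (-3.8−0)² + (-2.9−0)² + (-0.2−0)² + (6−0)² = 71.66.
The Normal likelihood contributes (σ²)^(−n/2) exp(−SS/(2σ²)), so the posterior is Inverse-Gamma(α + n/2, β + SS/2) = Inverse-Gamma(10.5, 45.83).
The mode of Inverse-Gamma(a, b) is b/(a+1) = 45.83/11.5 ≈ 3.985.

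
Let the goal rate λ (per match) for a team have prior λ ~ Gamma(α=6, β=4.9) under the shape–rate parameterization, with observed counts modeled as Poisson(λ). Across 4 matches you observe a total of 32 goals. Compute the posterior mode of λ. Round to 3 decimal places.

Σxᵢ = 32, n = 4.
Posterior ∝ λ^5e^(−4.9λ) · λ^32e^(−4λ) = λ^37e^(−8.9λ), i.e. Gamma(shape=38, rate=8.9).
The mode of a Gamma(a, b) with a ≥ 1 (shape–rate) is (a−1)/b = 37/8.9 ≈ 4.157.

λ̂_MAP = 4.157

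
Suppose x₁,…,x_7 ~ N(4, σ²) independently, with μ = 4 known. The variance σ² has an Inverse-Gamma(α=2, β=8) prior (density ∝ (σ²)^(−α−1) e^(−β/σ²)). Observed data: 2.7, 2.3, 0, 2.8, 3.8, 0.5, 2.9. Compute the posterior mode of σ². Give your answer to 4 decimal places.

Sum of squared deviations about the known mean: SS = (2.7−4)² + (2.3−4)² + (0−4)² + (2.8−4)² + (3.8−4)² + (0.5−4)² + (2.9−4)² = 35.52.
The Normal likelihood contributes (σ²)^(−n/2) exp(−SS/(2σ²)), so the posterior is Inverse-Gamma(α + n/2, β + SS/2) = Inverse-Gamma(5.5, 25.76).
The mode of Inverse-Gamma(a, b) is b/(a+1) = 25.76/6.5 ≈ 3.9631.

σ̂²_MAP = 3.9631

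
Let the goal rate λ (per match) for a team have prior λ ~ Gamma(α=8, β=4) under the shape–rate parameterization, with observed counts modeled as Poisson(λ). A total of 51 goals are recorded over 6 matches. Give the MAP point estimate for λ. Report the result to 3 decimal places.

Σxᵢ = 51, n = 6.
Posterior ∝ λ^7e^(−4λ) · λ^51e^(−6λ) = λ^58e^(−10λ), i.e. Gamma(shape=59, rate=10).
The mode of a Gamma(a, b) with a ≥ 1 (shape–rate) is (a−1)/b = 58/10 ≈ 5.800.

λ̂_MAP = 5.800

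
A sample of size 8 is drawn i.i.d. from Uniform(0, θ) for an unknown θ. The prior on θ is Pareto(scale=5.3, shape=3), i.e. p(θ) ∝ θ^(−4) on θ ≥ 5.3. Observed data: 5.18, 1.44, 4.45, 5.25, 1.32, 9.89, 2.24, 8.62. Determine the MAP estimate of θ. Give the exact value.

θ̂_MAP = 9.89

The Uniform(0, θ) likelihood is θ^(−n) for θ ≥ max(xᵢ), zero otherwise. Here max(xᵢ) = 9.89.
Posterior ∝ θ^(−4) · θ^(−8) = θ^(−12) on θ ≥ max(5.3, 9.89) = 9.89.
This density is strictly decreasing in θ, so the posterior mode lies at the lower boundary of the support.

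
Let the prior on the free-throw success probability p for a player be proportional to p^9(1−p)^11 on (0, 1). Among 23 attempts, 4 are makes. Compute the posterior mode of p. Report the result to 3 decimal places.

p̂_MAP = 0.302

The prior density ∝ p^9(1−p)^11 is the kernel of Beta(10, 12).
Data: 4 successes in 23 trials. The binomial likelihood contributes p^4(1−p)^19, so the posterior is Beta(10+4, 12+19) = Beta(14, 31).
For Beta(a, b) with a, b > 1 the mode is (a−1)/(a+b−2) = 13/43 ≈ 0.302.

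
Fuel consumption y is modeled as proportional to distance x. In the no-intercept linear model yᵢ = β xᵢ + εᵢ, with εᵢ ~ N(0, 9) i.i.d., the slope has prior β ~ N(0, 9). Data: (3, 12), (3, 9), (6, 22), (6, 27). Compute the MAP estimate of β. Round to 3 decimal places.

β̂_MAP = 3.923

log p(β | y) = −Σ(yᵢ − βxᵢ)²/(2·9) − β²/(2·9) + const.
Setting the derivative to zero: Σxᵢ(yᵢ − βxᵢ)/9 − β/9 = 0, so β = Σxᵢyᵢ / (Σxᵢ² + σ²/τ²).
Σxᵢyᵢ = 3·12 + 3·9 + 6·22 + 6·27 = 357; Σxᵢ² = 90; σ²/τ² = 1.
β̂_MAP = 357 / (90 + 1) = 357/91 ≈ 3.923.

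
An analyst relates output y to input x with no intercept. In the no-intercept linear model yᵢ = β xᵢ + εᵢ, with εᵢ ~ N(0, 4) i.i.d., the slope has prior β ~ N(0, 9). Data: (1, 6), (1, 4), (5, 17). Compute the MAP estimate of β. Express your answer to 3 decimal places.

log p(β | y) = −Σ(yᵢ − βxᵢ)²/(2·4) − β²/(2·9) + const.
Setting the derivative to zero: Σxᵢ(yᵢ − βxᵢ)/4 − β/9 = 0, so β = Σxᵢyᵢ / (Σxᵢ² + σ²/τ²).
Σxᵢyᵢ = 1·6 + 1·4 + 5·17 = 95; Σxᵢ² = 27; σ²/τ² = 4/9.
β̂_MAP = 95 / (27 + 4/9) = 95/(247/9) = 45/13 ≈ 3.462.

β̂_MAP = 3.462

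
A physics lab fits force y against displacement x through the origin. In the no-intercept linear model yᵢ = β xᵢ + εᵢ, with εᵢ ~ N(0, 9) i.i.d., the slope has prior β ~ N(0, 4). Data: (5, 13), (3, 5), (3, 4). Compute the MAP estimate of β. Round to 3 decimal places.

β̂_MAP = 2.033

log p(β | y) = −Σ(yᵢ − βxᵢ)²/(2·9) − β²/(2·4) + const.
Setting the derivative to zero: Σxᵢ(yᵢ − βxᵢ)/9 − β/4 = 0, so β = Σxᵢyᵢ / (Σxᵢ² + σ²/τ²).
Σxᵢyᵢ = 5·13 + 3·5 + 3·4 = 92; Σxᵢ² = 43; σ²/τ² = 2.25.
β̂_MAP = 92 / (43 + 2.25) = 92/45.25 ≈ 2.033.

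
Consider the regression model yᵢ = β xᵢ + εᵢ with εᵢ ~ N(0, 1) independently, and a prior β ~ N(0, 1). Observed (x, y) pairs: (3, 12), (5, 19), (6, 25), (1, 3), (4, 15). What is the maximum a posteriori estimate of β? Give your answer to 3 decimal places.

log p(β | y) = −Σ(yᵢ − βxᵢ)²/(2·1) − β²/(2·1) + const.
Setting the derivative to zero: Σxᵢ(yᵢ − βxᵢ)/1 − β/1 = 0, so β = Σxᵢyᵢ / (Σxᵢ² + σ²/τ²).
Σxᵢyᵢ = 3·12 + 5·19 + 6·25 + 1·3 + 4·15 = 344; Σxᵢ² = 87; σ²/τ² = 1.
β̂_MAP = 344 / (87 + 1) = 344/88 ≈ 3.909.

β̂_MAP = 3.909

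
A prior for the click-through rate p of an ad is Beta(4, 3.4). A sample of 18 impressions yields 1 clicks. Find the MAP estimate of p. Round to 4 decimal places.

p̂_MAP = 0.1709

Prior: Beta(4, 3.4).
Data: 1 success in 18 trials. The binomial likelihood contributes p(1−p)^17, so the posterior is Beta(4+1, 3.4+17) = Beta(5, 20.4).
For Beta(a, b) with a, b > 1 the mode is (a−1)/(a+b−2) = 4/23.4 ≈ 0.1709.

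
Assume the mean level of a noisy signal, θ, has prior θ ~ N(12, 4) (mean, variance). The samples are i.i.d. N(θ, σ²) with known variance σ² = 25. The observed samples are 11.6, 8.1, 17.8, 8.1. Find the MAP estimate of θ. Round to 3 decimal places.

θ̂_MAP = 11.766

n = 4; x̄ = (11.6 + 8.1 + 17.8 + 8.1)/4 = 45.6/4 = 11.4.
For a Normal prior and Normal likelihood with known variance, the posterior is Normal; its mode equals its mean, the precision-weighted average.
Prior precision 1/σ₀² = 1/4 = 0.25; data precision n/σ² = 4/25 = 0.16.
θ̂ = (0.25·12 + 0.16·11.4) / (0.25 + 0.16) = 4.824/0.41 = 2412/205 ≈ 11.766.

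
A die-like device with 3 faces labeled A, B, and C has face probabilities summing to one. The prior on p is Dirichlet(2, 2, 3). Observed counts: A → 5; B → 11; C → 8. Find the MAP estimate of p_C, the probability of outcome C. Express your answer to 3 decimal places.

MAP estimate of p_C = 0.357

The posterior is Dirichlet(αᵢ + nᵢ) = Dirichlet(7, 13, 11).
For a Dirichlet(a₁,…,a_K) with all aᵢ > 1, the mode has j-th component (aⱼ − 1)/(Σaᵢ − K).
Here Σaᵢ = 31 and K = 3, so p_C = (11 − 1)/(31 − 3) = 10/28 ≈ 0.357.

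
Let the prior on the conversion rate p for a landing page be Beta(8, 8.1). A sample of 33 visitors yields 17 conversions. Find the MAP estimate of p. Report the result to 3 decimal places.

Prior: Beta(8, 8.1).
Data: 17 successes in 33 trials. The binomial likelihood contributes p^17(1−p)^16, so the posterior is Beta(8+17, 8.1+16) = Beta(25, 24.1).
For Beta(a, b) with a, b > 1 the mode is (a−1)/(a+b−2) = 24/47.1 ≈ 0.510.

p̂_MAP = 0.510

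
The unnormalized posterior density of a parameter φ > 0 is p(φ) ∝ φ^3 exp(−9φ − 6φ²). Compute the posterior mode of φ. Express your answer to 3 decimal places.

ℓ'(φ) = 3/φ − 9 − 12φ. Setting this to zero and multiplying by φ: 12φ² + 9φ − 3 = 0.
φ = (−9 + √(9² + 4·12·3)) / (2·12) = (−9 + √225) / 24 = (−9 + 15)/24 = 1/4.
ℓ''(φ) = −3/φ² − 12 < 0, confirming a maximum.

φ̂_MAP = 0.250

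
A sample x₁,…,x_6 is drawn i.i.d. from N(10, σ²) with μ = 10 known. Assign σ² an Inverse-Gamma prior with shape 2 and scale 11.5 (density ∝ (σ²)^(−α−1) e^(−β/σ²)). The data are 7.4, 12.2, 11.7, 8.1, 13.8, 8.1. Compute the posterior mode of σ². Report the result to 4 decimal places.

σ̂²_MAP = 4.9292

Sum of squared deviations about the known mean: SS = (7.4−10)² + (12.2−10)² + (11.7−10)² + (8.1−10)² + (13.8−10)² + (8.1−10)² = 36.15.
The Normal likelihood contributes (σ²)^(−n/2) exp(−SS/(2σ²)), so the posterior is Inverse-Gamma(α + n/2, β + SS/2) = Inverse-Gamma(5, 29.575).
The mode of Inverse-Gamma(a, b) is b/(a+1) = 29.575/6 ≈ 4.9292.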